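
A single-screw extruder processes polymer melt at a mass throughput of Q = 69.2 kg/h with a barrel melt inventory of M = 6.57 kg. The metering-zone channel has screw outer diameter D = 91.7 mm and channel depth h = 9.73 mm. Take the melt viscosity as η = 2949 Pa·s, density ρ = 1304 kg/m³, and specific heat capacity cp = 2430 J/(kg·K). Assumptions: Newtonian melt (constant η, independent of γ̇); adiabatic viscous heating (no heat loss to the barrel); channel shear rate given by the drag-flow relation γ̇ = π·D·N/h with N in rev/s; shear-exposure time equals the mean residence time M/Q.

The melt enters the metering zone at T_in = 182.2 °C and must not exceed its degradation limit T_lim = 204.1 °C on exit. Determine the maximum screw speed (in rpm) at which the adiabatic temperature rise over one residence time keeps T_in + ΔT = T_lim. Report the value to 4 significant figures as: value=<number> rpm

value=16.81 rpm

Q_s = Q / 3600 = 69.2 / 3600 = 0.0192222 kg/s
Mean residence time: t_res = M/Q_s = 6.57 kg / 0.0192222 kg/s = 341.792 s
Geometry in SI: D = 91.7 mm → 0.0917 m, h = 9.73 mm → 0.00973 m
ΔT_a = T_lim − T_in = 204.1 − 182.2 = 21.9 K
γ̇_max² = ΔT_a·ρ·cp / (η·t_res) = [21.9 × 1304 × 2430] / [2949 × 341.792] = 68.848 s⁻²
γ̇_max = √68.848 = 8.29747 s⁻¹
N_max = γ̇_max·h / (π·D) = 8.29747 · 0.00973 / (π · 0.0917) = 0.280246 rev/s = 16.8148 rpm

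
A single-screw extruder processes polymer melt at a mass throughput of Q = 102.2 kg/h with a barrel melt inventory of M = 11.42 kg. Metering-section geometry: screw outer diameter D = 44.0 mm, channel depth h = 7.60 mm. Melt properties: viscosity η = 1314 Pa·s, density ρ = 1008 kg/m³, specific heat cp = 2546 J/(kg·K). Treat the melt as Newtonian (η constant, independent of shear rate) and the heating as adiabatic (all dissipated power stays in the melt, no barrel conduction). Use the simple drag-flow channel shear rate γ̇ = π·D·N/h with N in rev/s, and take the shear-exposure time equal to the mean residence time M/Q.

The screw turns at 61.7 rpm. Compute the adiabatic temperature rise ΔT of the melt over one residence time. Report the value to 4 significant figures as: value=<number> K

value=72.05 K

Q_s = Q / 3600 = 102.2 / 3600 = 0.0283889 kg/s
t_res = M / Q_s = 11.42 / 0.0283889 = 402.27 s
D = 44.0 mm = 0.044 m;  h = 7.60 mm = 0.0076 m;  N = 61.7 rpm / 60 = 1.02833 rev/s
γ̇ = π D N / h = (π)(0.044)(1.02833) / 0.0076 = 18.7035 s⁻¹
ΔT = η·γ̇²·t_res / (ρ·cp) = 1314 · (18.7035)² · 402.27 / (1008 · 2546) = 72.051 K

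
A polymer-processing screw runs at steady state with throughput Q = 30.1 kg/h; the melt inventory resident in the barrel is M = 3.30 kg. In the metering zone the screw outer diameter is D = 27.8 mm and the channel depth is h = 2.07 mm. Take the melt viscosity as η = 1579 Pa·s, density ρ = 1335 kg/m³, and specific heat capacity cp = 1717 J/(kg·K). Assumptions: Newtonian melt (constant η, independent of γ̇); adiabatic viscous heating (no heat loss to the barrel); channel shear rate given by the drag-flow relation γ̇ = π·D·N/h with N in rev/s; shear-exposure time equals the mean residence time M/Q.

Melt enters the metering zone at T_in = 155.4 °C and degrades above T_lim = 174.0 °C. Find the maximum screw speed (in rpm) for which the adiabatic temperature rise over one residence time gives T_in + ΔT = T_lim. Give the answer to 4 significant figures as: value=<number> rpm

Throughput in SI: Q_s = 30.1 kg/h ÷ 3600 s/h = 0.00836111 kg/s
t_res = M / Q_s = 3.30 ÷ 0.00836111 = 394.684 s
Geometry in SI: D = 27.8 mm → 0.0278 m, h = 2.07 mm → 0.00207 m
ΔT_a = T_lim − T_in = 174.0 − 155.4 = 18.6 K
γ̇_max² = ΔT_a·ρ·cp/(η·t_res) = 18.6·1335·1717/(1579·394.684) = 68.412 s⁻²
γ̇_max = sqrt(68.412) = 8.27116 s⁻¹
N_max = γ̇_max h / (πD) = 8.27116·0.00207/(π·0.0278) = 0.196039 rev/s → ×60 = 11.7623 rpm

value=11.76 rpm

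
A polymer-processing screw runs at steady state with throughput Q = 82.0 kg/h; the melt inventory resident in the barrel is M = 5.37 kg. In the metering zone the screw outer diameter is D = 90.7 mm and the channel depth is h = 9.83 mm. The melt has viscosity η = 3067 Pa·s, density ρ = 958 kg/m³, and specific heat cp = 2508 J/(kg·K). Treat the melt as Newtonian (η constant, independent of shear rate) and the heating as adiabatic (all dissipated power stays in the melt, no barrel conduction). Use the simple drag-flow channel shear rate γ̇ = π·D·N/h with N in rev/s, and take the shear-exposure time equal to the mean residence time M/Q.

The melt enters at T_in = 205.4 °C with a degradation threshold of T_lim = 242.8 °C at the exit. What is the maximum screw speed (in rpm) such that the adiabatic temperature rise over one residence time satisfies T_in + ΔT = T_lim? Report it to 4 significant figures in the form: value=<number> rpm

Throughput in SI: Q_s = 82.0 kg/h ÷ 3600 s/h = 0.0227778 kg/s
Mean residence time: t_res = M/Q_s = 5.37 kg / 0.0227778 kg/s = 235.756 s
D = 90.7 mm = 0.0907 m;  h = 9.83 mm = 0.00983 m
ΔT_a = T_lim − T_in = 242.8 − 205.4 = 37.4 K
γ̇_max² = ΔT_a·ρ·cp/(η·t_res) = 37.4·958·2508/(3067·235.756) = 124.276 s⁻²
Take the square root: γ̇_max = √(124.276) = 11.1479 s⁻¹
N_max = γ̇_max·h / (π·D) = 11.1479 · 0.00983 / (π · 0.0907) = 0.384583 rev/s = 23.075 rpm

value=23.07 rpm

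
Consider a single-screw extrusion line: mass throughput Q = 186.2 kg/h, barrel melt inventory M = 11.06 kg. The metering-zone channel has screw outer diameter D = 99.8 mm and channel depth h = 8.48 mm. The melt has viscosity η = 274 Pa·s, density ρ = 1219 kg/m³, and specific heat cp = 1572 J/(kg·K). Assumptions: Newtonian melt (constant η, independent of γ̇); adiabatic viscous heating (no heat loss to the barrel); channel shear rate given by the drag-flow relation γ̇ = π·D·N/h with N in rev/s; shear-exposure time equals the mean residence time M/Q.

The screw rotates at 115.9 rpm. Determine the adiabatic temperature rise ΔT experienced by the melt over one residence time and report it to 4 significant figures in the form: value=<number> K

Convert throughput: Q = 186.2 kg/h = 186.2/3600 = 0.0517222 kg/s
t_res = M / Q_s = 11.06 / 0.0517222 = 213.835 s
Geometry in metres: D = 99.8 mm → 0.0998 m, h = 8.48 mm → 0.00848 m; screw speed N = 115.9 rpm = 1.93167 rev/s
Shear rate: γ̇ = πDN/h = π·0.0998·1.93167/0.00848 = 71.4195 s⁻¹
ΔT = η·γ̇²·t_res/(ρ·cp) = [274 × 71.4195² × 213.835] / [1219 × 1572] = 155.957 K

value=156.0 K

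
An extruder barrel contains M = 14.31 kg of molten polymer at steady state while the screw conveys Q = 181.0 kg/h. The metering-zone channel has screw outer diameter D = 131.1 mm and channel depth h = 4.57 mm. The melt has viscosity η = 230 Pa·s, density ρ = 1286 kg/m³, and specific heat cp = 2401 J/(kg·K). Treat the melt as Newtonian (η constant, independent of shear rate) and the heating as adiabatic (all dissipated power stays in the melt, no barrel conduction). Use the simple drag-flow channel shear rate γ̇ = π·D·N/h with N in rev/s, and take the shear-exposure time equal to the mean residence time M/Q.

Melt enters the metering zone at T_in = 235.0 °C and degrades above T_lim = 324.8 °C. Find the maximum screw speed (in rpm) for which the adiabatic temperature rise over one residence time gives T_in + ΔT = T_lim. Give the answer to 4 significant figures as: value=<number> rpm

value=43.33 rpm

Convert throughput: Q = 181.0 kg/h = 181.0/3600 = 0.0502778 kg/s
t_res = M / Q_s = 14.31 ÷ 0.0502778 = 284.619 s
Geometry in SI: D = 131.1 mm → 0.1311 m, h = 4.57 mm → 0.00457 m
ΔT_a = T_lim − T_in = 324.8 °C − 235.0 °C = 89.8 K
Invert ΔT = ηγ̇²t_res/(ρcp) for γ̇: γ̇_max² = ΔT_a ρ cp / (η t_res) = 89.8·1286·2401 / (230·284.619) = 4235.63 s⁻²
Take the square root: γ̇_max = √(4235.63) = 65.0817 s⁻¹
N_max = γ̇_max h / (πD) = 65.0817·0.00457/(π·0.1311) = 0.722142 rev/s → ×60 = 43.3285 rpm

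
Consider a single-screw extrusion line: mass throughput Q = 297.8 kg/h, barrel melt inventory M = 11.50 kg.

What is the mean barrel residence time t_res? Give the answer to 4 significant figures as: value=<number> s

value=139.0 s

Throughput in SI: Q_s = 297.8 kg/h ÷ 3600 s/h = 0.0827222 kg/s
t_res = M / Q_s = 11.50 ÷ 0.0827222 = 139.019 s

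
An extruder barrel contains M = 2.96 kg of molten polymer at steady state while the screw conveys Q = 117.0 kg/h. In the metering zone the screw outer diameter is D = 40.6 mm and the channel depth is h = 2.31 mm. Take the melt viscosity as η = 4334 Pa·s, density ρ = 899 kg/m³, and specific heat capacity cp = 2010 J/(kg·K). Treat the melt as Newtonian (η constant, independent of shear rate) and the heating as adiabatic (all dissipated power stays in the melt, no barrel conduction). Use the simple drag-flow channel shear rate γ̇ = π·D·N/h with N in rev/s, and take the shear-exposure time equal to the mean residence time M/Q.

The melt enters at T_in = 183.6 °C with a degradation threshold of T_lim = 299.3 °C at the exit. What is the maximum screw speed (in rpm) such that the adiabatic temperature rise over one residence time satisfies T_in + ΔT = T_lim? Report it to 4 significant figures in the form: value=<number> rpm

Convert throughput: Q = 117.0 kg/h = 117.0/3600 = 0.0325 kg/s
Mean residence time: t_res = M/Q_s = 2.96 kg / 0.0325 kg/s = 91.0769 s
Convert to metres: D = 0.0406 m, h = 0.00231 m
ΔT_a = T_lim − T_in = 299.3 − 183.6 = 115.7 K
γ̇_max² = ΔT_a·ρ·cp/(η·t_res) = 115.7·899·2010/(4334·91.0769) = 529.654 s⁻²
γ̇_max = √529.654 = 23.0142 s⁻¹
N_max = γ̇_max·h / (π·D) = 23.0142 · 0.00231 / (π · 0.0406) = 0.416804 rev/s = 25.0082 rpm

value=25.01 rpm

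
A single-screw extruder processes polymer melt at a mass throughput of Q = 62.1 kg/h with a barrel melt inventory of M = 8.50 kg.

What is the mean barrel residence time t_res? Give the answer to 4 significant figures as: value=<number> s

value=492.8 s

Throughput in SI: Q_s = 62.1 kg/h ÷ 3600 s/h = 0.01725 kg/s
t_res = M / Q_s = 8.50 ÷ 0.01725 = 492.754 s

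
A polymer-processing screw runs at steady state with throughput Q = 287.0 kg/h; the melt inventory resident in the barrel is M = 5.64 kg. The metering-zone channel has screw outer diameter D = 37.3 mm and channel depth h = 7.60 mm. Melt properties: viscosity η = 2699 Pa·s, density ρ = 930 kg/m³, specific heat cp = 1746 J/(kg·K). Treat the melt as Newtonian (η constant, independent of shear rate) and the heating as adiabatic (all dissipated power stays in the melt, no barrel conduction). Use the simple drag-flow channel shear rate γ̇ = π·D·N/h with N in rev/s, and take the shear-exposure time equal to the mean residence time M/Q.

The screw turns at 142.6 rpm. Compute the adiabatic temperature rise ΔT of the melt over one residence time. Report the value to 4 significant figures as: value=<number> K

value=157.9 K

Convert throughput: Q = 287.0 kg/h = 287.0/3600 = 0.0797222 kg/s
Mean residence time: t_res = M/Q_s = 5.64 kg / 0.0797222 kg/s = 70.7456 s
Convert to SI: D = 0.0373 m, h = 0.0076 m, N = 142.6/60 = 2.37667 rev/s
γ̇ = π D N / h = (π)(0.0373)(2.37667) / 0.0076 = 36.6449 s⁻¹
ΔT = η·γ̇²·t_res / (ρ·cp) = 2699 · (36.6449)² · 70.7456 / (930 · 1746) = 157.907 K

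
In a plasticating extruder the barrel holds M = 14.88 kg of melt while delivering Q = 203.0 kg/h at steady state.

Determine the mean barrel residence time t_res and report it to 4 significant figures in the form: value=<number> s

Throughput in SI: Q_s = 203.0 kg/h ÷ 3600 s/h = 0.0563889 kg/s
t_res = M / Q_s = 14.88 / 0.0563889 = 263.882 s

value=263.9 s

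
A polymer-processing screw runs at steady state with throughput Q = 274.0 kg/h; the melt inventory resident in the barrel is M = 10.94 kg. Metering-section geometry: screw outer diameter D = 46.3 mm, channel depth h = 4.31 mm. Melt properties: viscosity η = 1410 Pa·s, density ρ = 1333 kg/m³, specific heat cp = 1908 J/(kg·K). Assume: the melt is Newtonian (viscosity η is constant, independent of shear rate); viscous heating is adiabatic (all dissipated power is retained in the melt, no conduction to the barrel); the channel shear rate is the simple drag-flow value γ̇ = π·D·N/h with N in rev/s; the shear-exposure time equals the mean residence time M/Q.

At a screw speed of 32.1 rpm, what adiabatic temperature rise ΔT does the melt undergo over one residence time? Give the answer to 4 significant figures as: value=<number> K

value=25.98 K

Q_s = Q / 3600 = 274.0 / 3600 = 0.0761111 kg/s
Mean residence time: t_res = M/Q_s = 10.94 kg / 0.0761111 kg/s = 143.737 s
Geometry in metres: D = 46.3 mm → 0.0463 m, h = 4.31 mm → 0.00431 m; screw speed N = 32.1 rpm = 0.535 rev/s
γ̇ = π·D·N / h = π · 0.0463 · 0.535 / 0.00431 = 18.0554 s⁻¹
Adiabatic rise: ΔT = η γ̇² t_res / (ρ cp) = 1410·(18.0554)²·143.737 / (1333·1908) = 25.9773 K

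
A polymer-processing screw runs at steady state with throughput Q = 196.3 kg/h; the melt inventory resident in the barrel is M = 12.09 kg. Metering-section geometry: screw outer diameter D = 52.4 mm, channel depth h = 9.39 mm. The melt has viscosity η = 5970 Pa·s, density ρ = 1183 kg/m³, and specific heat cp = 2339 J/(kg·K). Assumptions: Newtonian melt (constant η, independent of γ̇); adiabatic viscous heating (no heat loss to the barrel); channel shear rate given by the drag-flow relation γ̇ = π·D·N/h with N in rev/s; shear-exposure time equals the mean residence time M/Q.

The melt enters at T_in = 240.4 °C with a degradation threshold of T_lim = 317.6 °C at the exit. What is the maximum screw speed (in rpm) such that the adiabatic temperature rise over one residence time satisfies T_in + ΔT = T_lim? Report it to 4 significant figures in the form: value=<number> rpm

Q_s = Q / 3600 = 196.3 / 3600 = 0.0545278 kg/s
Mean residence time: t_res = M/Q_s = 12.09 kg / 0.0545278 kg/s = 221.722 s
D = 52.4 mm = 0.0524 m;  h = 9.39 mm = 0.00939 m
ΔT_a = T_lim − T_in = 317.6 − 240.4 = 77.2 K
γ̇_max² = ΔT_a·ρ·cp / (η·t_res) = [77.2 × 1183 × 2339] / [5970 × 221.722] = 161.38 s⁻²
γ̇_max = √161.38 = 12.7035 s⁻¹
N_max = γ̇_max h / (πD) = 12.7035·0.00939/(π·0.0524) = 0.724618 rev/s → ×60 = 43.4771 rpm

value=43.48 rpm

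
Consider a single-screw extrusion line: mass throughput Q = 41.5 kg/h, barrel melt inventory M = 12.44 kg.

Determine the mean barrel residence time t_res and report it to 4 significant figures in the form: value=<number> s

value=1079. s

Q_s = Q / 3600 = 41.5 / 3600 = 0.0115278 kg/s
t_res = M / Q_s = 12.44 ÷ 0.0115278 = 1079.13 s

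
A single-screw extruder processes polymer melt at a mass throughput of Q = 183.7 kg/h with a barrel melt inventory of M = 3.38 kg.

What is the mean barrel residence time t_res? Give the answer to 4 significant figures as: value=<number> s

Q_s = Q / 3600 = 183.7 / 3600 = 0.0510278 kg/s
t_res = M / Q_s = 3.38 / 0.0510278 = 66.2384 s

value=66.24 s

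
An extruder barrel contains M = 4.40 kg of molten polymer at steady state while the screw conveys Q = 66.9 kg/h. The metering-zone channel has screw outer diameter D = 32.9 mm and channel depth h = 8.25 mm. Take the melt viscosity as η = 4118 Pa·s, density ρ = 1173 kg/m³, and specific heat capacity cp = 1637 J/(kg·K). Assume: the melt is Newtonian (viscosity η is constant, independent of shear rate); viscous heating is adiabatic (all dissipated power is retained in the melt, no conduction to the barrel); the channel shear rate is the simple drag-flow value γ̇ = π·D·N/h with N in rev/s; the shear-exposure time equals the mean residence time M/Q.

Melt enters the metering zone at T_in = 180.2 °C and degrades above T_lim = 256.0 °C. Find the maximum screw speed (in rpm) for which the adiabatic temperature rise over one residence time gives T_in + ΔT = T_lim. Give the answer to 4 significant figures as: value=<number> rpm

value=58.51 rpm

Throughput in SI: Q_s = 66.9 kg/h ÷ 3600 s/h = 0.0185833 kg/s
t_res = M / Q_s = 4.40 ÷ 0.0185833 = 236.771 s
Geometry in SI: D = 32.9 mm → 0.0329 m, h = 8.25 mm → 0.00825 m
ΔT_a = T_lim − T_in = 256.0 °C − 180.2 °C = 75.8 K
γ̇_max² = ΔT_a·ρ·cp/(η·t_res) = 75.8·1173·1637/(4118·236.771) = 149.28 s⁻²
Take the square root: γ̇_max = √(149.28) = 12.218 s⁻¹
N_max = γ̇_max h / (πD) = 12.218·0.00825/(π·0.0329) = 0.975233 rev/s → ×60 = 58.514 rpm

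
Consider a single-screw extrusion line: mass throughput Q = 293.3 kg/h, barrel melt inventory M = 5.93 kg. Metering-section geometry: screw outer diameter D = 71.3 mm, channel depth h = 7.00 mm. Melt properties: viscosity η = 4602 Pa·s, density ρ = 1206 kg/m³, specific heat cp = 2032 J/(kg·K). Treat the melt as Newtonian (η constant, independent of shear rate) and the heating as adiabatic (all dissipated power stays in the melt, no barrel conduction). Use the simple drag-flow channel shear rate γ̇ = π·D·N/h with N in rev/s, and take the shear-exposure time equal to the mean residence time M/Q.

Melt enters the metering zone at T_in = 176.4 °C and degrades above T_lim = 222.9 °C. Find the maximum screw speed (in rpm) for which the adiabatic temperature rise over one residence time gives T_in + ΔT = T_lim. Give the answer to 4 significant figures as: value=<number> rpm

value=34.58 rpm

Q_s = Q / 3600 = 293.3 / 3600 = 0.0814722 kg/s
t_res = M / Q_s = 5.93 / 0.0814722 = 72.7855 s
D = 71.3 mm = 0.0713 m;  h = 7.00 mm = 0.007 m
ΔT_a = T_lim − T_in = 222.9 − 176.4 = 46.5 K
γ̇_max² = ΔT_a·ρ·cp/(η·t_res) = 46.5·1206·2032/(4602·72.7855) = 340.198 s⁻²
γ̇_max = √340.198 = 18.4445 s⁻¹
N_max = γ̇_max·h / (π·D) = 18.4445 · 0.007 / (π · 0.0713) = 0.576401 rev/s = 34.5841 rpm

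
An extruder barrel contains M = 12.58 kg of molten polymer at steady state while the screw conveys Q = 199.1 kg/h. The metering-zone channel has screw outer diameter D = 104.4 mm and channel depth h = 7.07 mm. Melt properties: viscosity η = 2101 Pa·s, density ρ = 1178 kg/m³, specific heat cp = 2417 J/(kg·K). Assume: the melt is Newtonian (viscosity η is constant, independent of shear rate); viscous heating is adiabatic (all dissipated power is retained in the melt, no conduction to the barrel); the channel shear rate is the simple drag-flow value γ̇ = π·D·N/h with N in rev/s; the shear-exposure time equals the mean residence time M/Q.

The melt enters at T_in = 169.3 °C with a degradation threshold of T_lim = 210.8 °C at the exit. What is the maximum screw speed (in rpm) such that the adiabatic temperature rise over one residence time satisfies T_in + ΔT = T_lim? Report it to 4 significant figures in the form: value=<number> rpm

value=20.34 rpm

Q_s = Q / 3600 = 199.1 / 3600 = 0.0553056 kg/s
t_res = M / Q_s = 12.58 ÷ 0.0553056 = 227.464 s
Geometry in SI: D = 104.4 mm → 0.1044 m, h = 7.07 mm → 0.00707 m
Allowable rise: ΔT_a = T_lim − T_in = 210.8 − 169.3 = 41.5 K
Invert ΔT = ηγ̇²t_res/(ρcp) for γ̇: γ̇_max² = ΔT_a ρ cp / (η t_res) = 41.5·1178·2417 / (2101·227.464) = 247.248 s⁻²
Take the square root: γ̇_max = √(247.248) = 15.7241 s⁻¹
N_max = γ̇_max h / (πD) = 15.7241·0.00707/(π·0.1044) = 0.33895 rev/s → ×60 = 20.337 rpm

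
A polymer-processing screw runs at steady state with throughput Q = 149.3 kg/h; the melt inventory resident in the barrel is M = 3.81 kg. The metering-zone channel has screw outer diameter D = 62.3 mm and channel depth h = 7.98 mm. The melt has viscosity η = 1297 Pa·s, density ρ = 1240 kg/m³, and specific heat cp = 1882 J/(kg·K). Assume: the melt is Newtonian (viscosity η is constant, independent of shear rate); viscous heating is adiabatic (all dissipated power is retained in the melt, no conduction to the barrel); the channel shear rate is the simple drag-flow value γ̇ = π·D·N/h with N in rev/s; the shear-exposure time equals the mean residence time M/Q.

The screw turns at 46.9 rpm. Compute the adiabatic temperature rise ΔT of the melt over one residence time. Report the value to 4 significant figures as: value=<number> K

Convert throughput: Q = 149.3 kg/h = 149.3/3600 = 0.0414722 kg/s
Mean residence time: t_res = M/Q_s = 3.81 kg / 0.0414722 kg/s = 91.8687 s
D = 62.3 mm = 0.0623 m;  h = 7.98 mm = 0.00798 m;  N = 46.9 rpm / 60 = 0.781667 rev/s
γ̇ = π D N / h = (π)(0.0623)(0.781667) / 0.00798 = 19.1715 s⁻¹
ΔT = η·γ̇²·t_res / (ρ·cp) = 1297 · (19.1715)² · 91.8687 / (1240 · 1882) = 18.7663 K

value=18.77 K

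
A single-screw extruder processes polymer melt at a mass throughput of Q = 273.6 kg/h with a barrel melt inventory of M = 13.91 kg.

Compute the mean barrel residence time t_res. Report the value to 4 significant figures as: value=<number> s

Q_s = Q / 3600 = 273.6 / 3600 = 0.076 kg/s
t_res = M / Q_s = 13.91 ÷ 0.076 = 183.026 s

value=183.0 s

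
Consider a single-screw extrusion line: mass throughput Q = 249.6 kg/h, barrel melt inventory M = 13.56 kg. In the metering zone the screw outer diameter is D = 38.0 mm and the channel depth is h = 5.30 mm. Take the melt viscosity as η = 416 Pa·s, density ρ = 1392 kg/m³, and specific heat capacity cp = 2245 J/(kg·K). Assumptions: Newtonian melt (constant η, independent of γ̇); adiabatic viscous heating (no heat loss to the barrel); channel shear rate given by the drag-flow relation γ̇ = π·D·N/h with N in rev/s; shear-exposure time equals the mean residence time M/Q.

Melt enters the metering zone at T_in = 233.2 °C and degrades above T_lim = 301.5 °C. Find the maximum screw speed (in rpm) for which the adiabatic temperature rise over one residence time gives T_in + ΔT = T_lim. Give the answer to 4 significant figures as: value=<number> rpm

value=136.4 rpm

Q_s = Q / 3600 = 249.6 / 3600 = 0.0693333 kg/s
t_res = M / Q_s = 13.56 ÷ 0.0693333 = 195.577 s
Convert to metres: D = 0.038 m, h = 0.0053 m
ΔT_a = T_lim − T_in = 301.5 − 233.2 = 68.3 K
Invert ΔT = ηγ̇²t_res/(ρcp) for γ̇: γ̇_max² = ΔT_a ρ cp / (η t_res) = 68.3·1392·2245 / (416·195.577) = 2623.41 s⁻²
γ̇_max = √2623.41 = 51.2192 s⁻¹
N_max = γ̇_max h / (πD) = 51.2192·0.0053/(π·0.038) = 2.27392 rev/s → ×60 = 136.435 rpm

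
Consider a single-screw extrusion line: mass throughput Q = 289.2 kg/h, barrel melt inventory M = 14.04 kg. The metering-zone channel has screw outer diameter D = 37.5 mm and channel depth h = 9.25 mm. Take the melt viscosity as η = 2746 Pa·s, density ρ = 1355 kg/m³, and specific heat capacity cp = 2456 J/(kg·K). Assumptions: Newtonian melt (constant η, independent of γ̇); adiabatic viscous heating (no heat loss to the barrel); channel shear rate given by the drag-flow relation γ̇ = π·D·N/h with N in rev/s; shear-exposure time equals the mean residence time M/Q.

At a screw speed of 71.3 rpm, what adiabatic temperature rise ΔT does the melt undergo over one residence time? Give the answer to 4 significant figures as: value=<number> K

Throughput in SI: Q_s = 289.2 kg/h ÷ 3600 s/h = 0.0803333 kg/s
t_res = M / Q_s = 14.04 / 0.0803333 = 174.772 s
Convert to SI: D = 0.0375 m, h = 0.00925 m, N = 71.3/60 = 1.18833 rev/s
γ̇ = π D N / h = (π)(0.0375)(1.18833) / 0.00925 = 15.1348 s⁻¹
ΔT = η·γ̇²·t_res/(ρ·cp) = [2746 × 15.1348² × 174.772] / [1355 × 2456] = 33.0339 K

value=33.03 K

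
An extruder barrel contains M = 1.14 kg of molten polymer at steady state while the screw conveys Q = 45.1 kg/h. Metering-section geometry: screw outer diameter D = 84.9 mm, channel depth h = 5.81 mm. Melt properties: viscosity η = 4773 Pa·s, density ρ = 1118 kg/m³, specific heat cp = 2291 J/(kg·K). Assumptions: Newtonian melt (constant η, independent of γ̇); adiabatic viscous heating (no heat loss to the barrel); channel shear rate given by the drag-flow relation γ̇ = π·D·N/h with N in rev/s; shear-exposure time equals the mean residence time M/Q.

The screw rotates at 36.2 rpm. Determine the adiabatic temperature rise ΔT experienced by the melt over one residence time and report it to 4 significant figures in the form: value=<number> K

value=130.1 K

Convert throughput: Q = 45.1 kg/h = 45.1/3600 = 0.0125278 kg/s
t_res = M / Q_s = 1.14 ÷ 0.0125278 = 90.9978 s
D = 84.9 mm = 0.0849 m;  h = 5.81 mm = 0.00581 m;  N = 36.2 rpm / 60 = 0.603333 rev/s
γ̇ = π·D·N / h = π · 0.0849 · 0.603333 / 0.00581 = 27.6974 s⁻¹
ΔT = η·γ̇²·t_res/(ρ·cp) = [4773 × 27.6974² × 90.9978] / [1118 × 2291] = 130.087 K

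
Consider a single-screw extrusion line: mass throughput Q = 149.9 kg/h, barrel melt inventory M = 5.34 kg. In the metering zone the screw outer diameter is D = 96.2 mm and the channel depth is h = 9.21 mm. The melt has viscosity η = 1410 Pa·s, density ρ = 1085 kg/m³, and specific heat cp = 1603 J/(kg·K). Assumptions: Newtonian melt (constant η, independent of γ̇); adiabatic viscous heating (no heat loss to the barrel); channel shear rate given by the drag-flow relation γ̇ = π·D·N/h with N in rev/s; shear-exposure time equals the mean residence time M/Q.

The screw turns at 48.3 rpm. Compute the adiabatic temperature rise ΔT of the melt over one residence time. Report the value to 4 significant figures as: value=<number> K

value=72.55 K

Q_s = Q / 3600 = 149.9 / 3600 = 0.0416389 kg/s
t_res = M / Q_s = 5.34 ÷ 0.0416389 = 128.245 s
Geometry in metres: D = 96.2 mm → 0.0962 m, h = 9.21 mm → 0.00921 m; screw speed N = 48.3 rpm = 0.805 rev/s
γ̇ = π·D·N / h = π · 0.0962 · 0.805 / 0.00921 = 26.4156 s⁻¹
ΔT = η·γ̇²·t_res/(ρ·cp) = [1410 × 26.4156² × 128.245] / [1085 × 1603] = 72.5472 K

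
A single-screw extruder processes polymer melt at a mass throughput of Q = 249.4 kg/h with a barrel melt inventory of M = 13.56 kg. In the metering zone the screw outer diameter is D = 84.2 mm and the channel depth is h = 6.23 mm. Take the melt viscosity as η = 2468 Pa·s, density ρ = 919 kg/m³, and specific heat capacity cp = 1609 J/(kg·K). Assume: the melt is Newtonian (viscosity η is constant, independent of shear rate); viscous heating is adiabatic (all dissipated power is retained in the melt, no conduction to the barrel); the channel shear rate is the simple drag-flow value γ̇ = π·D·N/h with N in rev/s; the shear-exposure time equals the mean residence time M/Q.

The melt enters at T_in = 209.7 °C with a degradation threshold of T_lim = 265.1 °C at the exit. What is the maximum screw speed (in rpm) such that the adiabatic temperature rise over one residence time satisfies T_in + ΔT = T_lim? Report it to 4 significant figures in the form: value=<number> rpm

value=18.40 rpm

Convert throughput: Q = 249.4 kg/h = 249.4/3600 = 0.0692778 kg/s
Mean residence time: t_res = M/Q_s = 13.56 kg / 0.0692778 kg/s = 195.734 s
D = 84.2 mm = 0.0842 m;  h = 6.23 mm = 0.00623 m
ΔT_a = T_lim − T_in = 265.1 − 209.7 = 55.4 K
γ̇_max² = ΔT_a·ρ·cp/(η·t_res) = 55.4·919·1609/(2468·195.734) = 169.578 s⁻²
γ̇_max = sqrt(169.578) = 13.0222 s⁻¹
N_max = γ̇_max·h / (π·D) = 13.0222 · 0.00623 / (π · 0.0842) = 0.306698 rev/s = 18.4019 rpm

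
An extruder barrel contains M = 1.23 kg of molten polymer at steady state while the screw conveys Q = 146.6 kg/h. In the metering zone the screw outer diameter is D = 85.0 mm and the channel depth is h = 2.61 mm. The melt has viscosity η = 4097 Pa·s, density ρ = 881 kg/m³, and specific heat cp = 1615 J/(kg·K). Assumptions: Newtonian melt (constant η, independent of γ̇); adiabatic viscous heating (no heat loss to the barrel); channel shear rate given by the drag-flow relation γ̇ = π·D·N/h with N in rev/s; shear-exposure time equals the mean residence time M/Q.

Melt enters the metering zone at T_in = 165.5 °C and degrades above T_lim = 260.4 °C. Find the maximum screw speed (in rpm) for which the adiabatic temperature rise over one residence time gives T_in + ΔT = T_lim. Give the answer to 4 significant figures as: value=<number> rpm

value=19.37 rpm

Q_s = Q / 3600 = 146.6 / 3600 = 0.0407222 kg/s
t_res = M / Q_s = 1.23 / 0.0407222 = 30.2046 s
Convert to metres: D = 0.085 m, h = 0.00261 m
Allowable rise: ΔT_a = T_lim − T_in = 260.4 − 165.5 = 94.9 K
γ̇_max² = ΔT_a·ρ·cp / (η·t_res) = [94.9 × 881 × 1615] / [4097 × 30.2046] = 1091.13 s⁻²
Take the square root: γ̇_max = √(1091.13) = 33.0322 s⁻¹
N_max = γ̇_max h / (πD) = 33.0322·0.00261/(π·0.085) = 0.322856 rev/s → ×60 = 19.3714 rpm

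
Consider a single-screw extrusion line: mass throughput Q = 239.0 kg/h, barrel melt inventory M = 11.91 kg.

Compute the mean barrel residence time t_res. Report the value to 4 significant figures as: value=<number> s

Throughput in SI: Q_s = 239.0 kg/h ÷ 3600 s/h = 0.0663889 kg/s
t_res = M / Q_s = 11.91 / 0.0663889 = 179.397 s

value=179.4 s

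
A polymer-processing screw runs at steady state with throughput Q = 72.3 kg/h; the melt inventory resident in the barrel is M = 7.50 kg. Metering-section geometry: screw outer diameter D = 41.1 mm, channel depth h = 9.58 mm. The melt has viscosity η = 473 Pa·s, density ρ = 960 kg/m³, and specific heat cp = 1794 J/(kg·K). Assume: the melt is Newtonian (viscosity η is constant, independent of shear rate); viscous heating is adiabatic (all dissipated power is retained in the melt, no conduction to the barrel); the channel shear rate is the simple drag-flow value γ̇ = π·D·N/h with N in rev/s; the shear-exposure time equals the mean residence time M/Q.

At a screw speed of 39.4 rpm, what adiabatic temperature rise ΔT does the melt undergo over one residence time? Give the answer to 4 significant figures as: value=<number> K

Throughput in SI: Q_s = 72.3 kg/h ÷ 3600 s/h = 0.0200833 kg/s
t_res = M / Q_s = 7.50 / 0.0200833 = 373.444 s
D = 41.1 mm = 0.0411 m;  h = 9.58 mm = 0.00958 m;  N = 39.4 rpm / 60 = 0.656667 rev/s
Shear rate: γ̇ = πDN/h = π·0.0411·0.656667/0.00958 = 8.85057 s⁻¹
ΔT = η·γ̇²·t_res / (ρ·cp) = 473 · (8.85057)² · 373.444 / (960 · 1794) = 8.03406 K

value=8.034 K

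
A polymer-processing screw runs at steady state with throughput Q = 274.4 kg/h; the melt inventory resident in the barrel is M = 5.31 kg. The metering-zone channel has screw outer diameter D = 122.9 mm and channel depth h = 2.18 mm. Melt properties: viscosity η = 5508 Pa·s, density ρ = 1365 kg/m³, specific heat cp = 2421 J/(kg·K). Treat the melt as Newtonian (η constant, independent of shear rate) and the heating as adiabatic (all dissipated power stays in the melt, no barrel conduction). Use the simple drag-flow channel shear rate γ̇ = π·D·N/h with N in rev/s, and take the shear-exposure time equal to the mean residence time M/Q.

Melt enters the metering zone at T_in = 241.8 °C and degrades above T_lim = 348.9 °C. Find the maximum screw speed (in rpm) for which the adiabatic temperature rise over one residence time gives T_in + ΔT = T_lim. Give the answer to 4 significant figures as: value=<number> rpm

value=10.29 rpm

Convert throughput: Q = 274.4 kg/h = 274.4/3600 = 0.0762222 kg/s
Mean residence time: t_res = M/Q_s = 5.31 kg / 0.0762222 kg/s = 69.6647 s
Geometry in SI: D = 122.9 mm → 0.1229 m, h = 2.18 mm → 0.00218 m
ΔT_a = T_lim − T_in = 348.9 − 241.8 = 107.1 K
Invert ΔT = ηγ̇²t_res/(ρcp) for γ̇: γ̇_max² = ΔT_a ρ cp / (η t_res) = 107.1·1365·2421 / (5508·69.6647) = 922.38 s⁻²
γ̇_max = √922.38 = 30.3707 s⁻¹
Solve γ̇ = πDN/h for N: N_max = γ̇_max·h/(π·D) = 30.3707 × 0.00218 / (π × 0.1229) = 0.171479 rev/s = 10.2887 rpm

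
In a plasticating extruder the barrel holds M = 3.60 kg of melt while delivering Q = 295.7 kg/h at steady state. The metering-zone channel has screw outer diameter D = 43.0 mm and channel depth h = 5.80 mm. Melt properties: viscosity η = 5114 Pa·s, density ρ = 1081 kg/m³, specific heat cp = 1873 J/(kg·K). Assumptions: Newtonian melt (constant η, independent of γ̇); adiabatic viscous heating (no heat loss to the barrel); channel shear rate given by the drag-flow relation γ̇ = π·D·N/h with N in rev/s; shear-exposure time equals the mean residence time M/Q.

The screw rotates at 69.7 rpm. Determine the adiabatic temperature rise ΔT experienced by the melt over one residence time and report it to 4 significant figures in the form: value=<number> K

value=81.04 K

Convert throughput: Q = 295.7 kg/h = 295.7/3600 = 0.0821389 kg/s
t_res = M / Q_s = 3.60 / 0.0821389 = 43.8282 s
Geometry in metres: D = 43.0 mm → 0.043 m, h = 5.80 mm → 0.0058 m; screw speed N = 69.7 rpm = 1.16167 rev/s
γ̇ = π D N / h = (π)(0.043)(1.16167) / 0.0058 = 27.0565 s⁻¹
ΔT = η·γ̇²·t_res / (ρ·cp) = 5114 · (27.0565)² · 43.8282 / (1081 · 1873) = 81.0391 K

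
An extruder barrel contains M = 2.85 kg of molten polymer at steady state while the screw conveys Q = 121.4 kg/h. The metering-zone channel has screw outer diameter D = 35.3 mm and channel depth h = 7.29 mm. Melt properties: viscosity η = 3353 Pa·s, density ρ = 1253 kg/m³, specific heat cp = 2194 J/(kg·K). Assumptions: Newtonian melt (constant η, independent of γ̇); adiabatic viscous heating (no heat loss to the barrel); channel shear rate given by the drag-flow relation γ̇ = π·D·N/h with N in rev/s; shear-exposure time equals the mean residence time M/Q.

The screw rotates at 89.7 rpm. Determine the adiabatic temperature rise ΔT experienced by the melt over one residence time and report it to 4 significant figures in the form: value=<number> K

value=53.32 K

Throughput in SI: Q_s = 121.4 kg/h ÷ 3600 s/h = 0.0337222 kg/s
t_res = M / Q_s = 2.85 / 0.0337222 = 84.514 s
D = 35.3 mm = 0.0353 m;  h = 7.29 mm = 0.00729 m;  N = 89.7 rpm / 60 = 1.495 rev/s
γ̇ = π·D·N / h = π · 0.0353 · 1.495 / 0.00729 = 22.7425 s⁻¹
ΔT = η·γ̇²·t_res/(ρ·cp) = [3353 × 22.7425² × 84.514] / [1253 × 2194] = 53.3152 K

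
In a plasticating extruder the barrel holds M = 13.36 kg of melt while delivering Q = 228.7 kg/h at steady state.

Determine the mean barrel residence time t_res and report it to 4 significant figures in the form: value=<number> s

value=210.3 s

Convert throughput: Q = 228.7 kg/h = 228.7/3600 = 0.0635278 kg/s
t_res = M / Q_s = 13.36 ÷ 0.0635278 = 210.302 s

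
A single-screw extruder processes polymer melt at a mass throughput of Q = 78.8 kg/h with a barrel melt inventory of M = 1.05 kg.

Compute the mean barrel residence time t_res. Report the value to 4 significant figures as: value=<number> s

value=47.97 s

Throughput in SI: Q_s = 78.8 kg/h ÷ 3600 s/h = 0.0218889 kg/s
t_res = M / Q_s = 1.05 / 0.0218889 = 47.9695 s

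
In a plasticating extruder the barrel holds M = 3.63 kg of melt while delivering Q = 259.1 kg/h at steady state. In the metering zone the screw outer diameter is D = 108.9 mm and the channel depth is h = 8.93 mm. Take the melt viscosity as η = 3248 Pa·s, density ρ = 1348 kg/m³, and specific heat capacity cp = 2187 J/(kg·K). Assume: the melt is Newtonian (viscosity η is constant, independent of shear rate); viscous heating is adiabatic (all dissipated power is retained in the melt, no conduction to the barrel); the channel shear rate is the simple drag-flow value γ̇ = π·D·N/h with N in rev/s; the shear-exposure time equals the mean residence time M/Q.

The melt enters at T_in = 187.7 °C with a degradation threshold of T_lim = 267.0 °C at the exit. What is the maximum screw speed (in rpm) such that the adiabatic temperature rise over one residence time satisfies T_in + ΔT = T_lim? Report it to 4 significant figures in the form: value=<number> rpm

Throughput in SI: Q_s = 259.1 kg/h ÷ 3600 s/h = 0.0719722 kg/s
t_res = M / Q_s = 3.63 / 0.0719722 = 50.4361 s
Convert to metres: D = 0.1089 m, h = 0.00893 m
ΔT_a = T_lim − T_in = 267.0 °C − 187.7 °C = 79.3 K
γ̇_max² = ΔT_a·ρ·cp / (η·t_res) = [79.3 × 1348 × 2187] / [3248 × 50.4361] = 1427.1 s⁻²
γ̇_max = √1427.1 = 37.777 s⁻¹
Solve γ̇ = πDN/h for N: N_max = γ̇_max·h/(π·D) = 37.777 × 0.00893 / (π × 0.1089) = 0.986054 rev/s = 59.1632 rpm

value=59.16 rpm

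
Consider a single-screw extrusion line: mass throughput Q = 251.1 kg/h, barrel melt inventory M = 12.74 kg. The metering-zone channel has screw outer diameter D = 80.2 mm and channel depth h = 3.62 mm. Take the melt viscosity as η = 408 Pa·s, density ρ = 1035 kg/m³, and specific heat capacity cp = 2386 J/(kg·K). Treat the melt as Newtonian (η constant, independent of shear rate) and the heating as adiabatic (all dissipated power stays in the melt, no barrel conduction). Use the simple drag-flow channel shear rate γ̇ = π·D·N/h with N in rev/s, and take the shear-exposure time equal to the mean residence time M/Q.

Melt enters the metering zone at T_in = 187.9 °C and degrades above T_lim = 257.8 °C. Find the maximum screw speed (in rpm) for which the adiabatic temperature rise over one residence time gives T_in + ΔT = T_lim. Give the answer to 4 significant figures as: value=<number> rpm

Throughput in SI: Q_s = 251.1 kg/h ÷ 3600 s/h = 0.06975 kg/s
Mean residence time: t_res = M/Q_s = 12.74 kg / 0.06975 kg/s = 182.652 s
Convert to metres: D = 0.0802 m, h = 0.00362 m
ΔT_a = T_lim − T_in = 257.8 − 187.9 = 69.9 K
Invert ΔT = ηγ̇²t_res/(ρcp) for γ̇: γ̇_max² = ΔT_a ρ cp / (η t_res) = 69.9·1035·2386 / (408·182.652) = 2316.34 s⁻²
Take the square root: γ̇_max = √(2316.34) = 48.1284 s⁻¹
N_max = γ̇_max h / (πD) = 48.1284·0.00362/(π·0.0802) = 0.69149 rev/s → ×60 = 41.4894 rpm

value=41.49 rpm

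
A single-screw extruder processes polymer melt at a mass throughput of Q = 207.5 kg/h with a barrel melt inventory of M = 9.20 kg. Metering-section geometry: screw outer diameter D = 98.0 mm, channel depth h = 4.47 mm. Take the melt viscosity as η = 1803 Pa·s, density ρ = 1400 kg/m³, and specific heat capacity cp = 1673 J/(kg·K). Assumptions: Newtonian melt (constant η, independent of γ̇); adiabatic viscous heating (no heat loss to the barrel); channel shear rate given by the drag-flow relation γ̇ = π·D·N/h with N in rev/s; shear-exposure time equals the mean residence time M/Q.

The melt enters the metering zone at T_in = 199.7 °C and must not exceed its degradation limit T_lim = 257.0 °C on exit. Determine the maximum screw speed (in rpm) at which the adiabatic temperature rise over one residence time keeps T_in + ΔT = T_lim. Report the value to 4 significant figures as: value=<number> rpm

value=18.81 rpm

Q_s = Q / 3600 = 207.5 / 3600 = 0.0576389 kg/s
Mean residence time: t_res = M/Q_s = 9.20 kg / 0.0576389 kg/s = 159.614 s
Geometry in SI: D = 98.0 mm → 0.098 m, h = 4.47 mm → 0.00447 m
Allowable rise: ΔT_a = T_lim − T_in = 257.0 − 199.7 = 57.3 K
γ̇_max² = ΔT_a·ρ·cp/(η·t_res) = 57.3·1400·1673/(1803·159.614) = 466.349 s⁻²
γ̇_max = sqrt(466.349) = 21.5951 s⁻¹
N_max = γ̇_max·h / (π·D) = 21.5951 · 0.00447 / (π · 0.098) = 0.313536 rev/s = 18.8121 rpm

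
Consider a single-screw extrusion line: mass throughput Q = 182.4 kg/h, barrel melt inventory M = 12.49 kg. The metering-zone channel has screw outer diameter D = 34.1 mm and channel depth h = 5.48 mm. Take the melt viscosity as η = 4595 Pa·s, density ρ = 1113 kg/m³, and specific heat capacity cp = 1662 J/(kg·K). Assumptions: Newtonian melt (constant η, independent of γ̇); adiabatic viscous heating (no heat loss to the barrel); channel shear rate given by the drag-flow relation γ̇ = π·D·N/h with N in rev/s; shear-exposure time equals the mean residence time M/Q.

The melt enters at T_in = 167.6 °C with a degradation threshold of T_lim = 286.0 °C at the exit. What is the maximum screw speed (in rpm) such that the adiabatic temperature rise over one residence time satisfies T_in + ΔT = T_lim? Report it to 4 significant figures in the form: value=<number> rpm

Throughput in SI: Q_s = 182.4 kg/h ÷ 3600 s/h = 0.0506667 kg/s
Mean residence time: t_res = M/Q_s = 12.49 kg / 0.0506667 kg/s = 246.513 s
Geometry in SI: D = 34.1 mm → 0.0341 m, h = 5.48 mm → 0.00548 m
Allowable rise: ΔT_a = T_lim − T_in = 286.0 − 167.6 = 118.4 K
Invert ΔT = ηγ̇²t_res/(ρcp) for γ̇: γ̇_max² = ΔT_a ρ cp / (η t_res) = 118.4·1113·1662 / (4595·246.513) = 193.354 s⁻²
γ̇_max = sqrt(193.354) = 13.9052 s⁻¹
Solve γ̇ = πDN/h for N: N_max = γ̇_max·h/(π·D) = 13.9052 × 0.00548 / (π × 0.0341) = 0.711299 rev/s = 42.678 rpm

value=42.68 rpm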